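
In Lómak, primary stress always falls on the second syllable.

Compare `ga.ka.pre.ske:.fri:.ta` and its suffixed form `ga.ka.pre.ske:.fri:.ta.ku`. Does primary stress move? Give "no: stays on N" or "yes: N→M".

no: stays on 2

Base `ga.ka.pre.ske:.fri:.ta` (6 syllables):
  The word has 6 syllables; the second syllable is syllable 2 (ka).
  → primary stress on syllable 2.
Suffixed `ga.ka.pre.ske:.fri:.ta.ku` (7 syllables):
  The word has 7 syllables; the second syllable is syllable 2 (ka).
  → primary stress on syllable 2.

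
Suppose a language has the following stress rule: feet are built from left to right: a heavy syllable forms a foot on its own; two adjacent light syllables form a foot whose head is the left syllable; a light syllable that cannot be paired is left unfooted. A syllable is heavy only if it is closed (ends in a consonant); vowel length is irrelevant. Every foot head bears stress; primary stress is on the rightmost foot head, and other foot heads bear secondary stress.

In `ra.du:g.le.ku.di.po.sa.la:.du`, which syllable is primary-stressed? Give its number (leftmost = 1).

Weights: 1 ra L, 2 du:g H, 3 le L, 4 ku L, 5 di L, 6 po L, 7 sa L, 8 la: L, 9 du L.
Parse left to right (heavy = foot alone; LL = one foot; stranded L unfooted): ra (ˈdu:g) (ˈle.ku) (ˈdi.po) (ˈsa.la:) du.
Foot heads: 2, 3, 5, 7.
Primary stress on the rightmost head = syllable 7.
Primary stress: syllable 7 → ra.du:g.le.ku.di.po.ˈsa.la:.du.

7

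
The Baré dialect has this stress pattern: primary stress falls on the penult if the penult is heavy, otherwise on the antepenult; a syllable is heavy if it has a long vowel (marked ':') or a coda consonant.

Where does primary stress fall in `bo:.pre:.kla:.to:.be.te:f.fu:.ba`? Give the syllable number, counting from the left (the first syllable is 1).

7

Weights: 6 te:f H, 7 fu: H, 8 ba L.
The penult (syllable 7, fu:) is heavy, so it takes stress.
Primary stress: syllable 7 → bo:.pre:.kla:.to:.be.te:f.ˈfu:.ba.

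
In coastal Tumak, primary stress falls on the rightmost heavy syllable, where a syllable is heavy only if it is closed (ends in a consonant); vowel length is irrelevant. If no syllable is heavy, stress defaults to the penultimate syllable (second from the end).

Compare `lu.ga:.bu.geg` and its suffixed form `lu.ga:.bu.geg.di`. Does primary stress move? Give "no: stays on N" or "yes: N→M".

Base `lu.ga:.bu.geg` (4 syllables):
  Weights: 1 lu L, 2 ga: L, 3 bu L, 4 geg H.
  Heavy syllables in the domain: 4. The rightmost is syllable 4 (geg).
  → primary stress on syllable 4.
Suffixed `lu.ga:.bu.geg.di` (5 syllables):
  Weights: 1 lu L, 2 ga: L, 3 bu L, 4 geg H, 5 di L.
  Heavy syllables in the domain: 4. The rightmost is syllable 4 (geg).
  → primary stress on syllable 4.

no: stays on 4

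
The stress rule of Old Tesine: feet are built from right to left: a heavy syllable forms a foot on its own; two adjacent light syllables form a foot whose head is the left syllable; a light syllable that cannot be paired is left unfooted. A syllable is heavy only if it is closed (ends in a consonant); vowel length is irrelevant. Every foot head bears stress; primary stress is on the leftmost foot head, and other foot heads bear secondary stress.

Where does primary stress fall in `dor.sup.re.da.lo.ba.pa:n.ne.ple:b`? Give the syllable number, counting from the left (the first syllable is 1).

1

Weights: 1 dor H, 2 sup H, 3 re L, 4 da L, 5 lo L, 6 ba L, 7 pa:n H, 8 ne L, 9 ple:b H.
Parse right to left (heavy = foot alone; LL = one foot; stranded L unfooted): (ˈdor) (ˈsup) (ˈre.da) (ˈlo.ba) (ˈpa:n) ne (ˈple:b).
Foot heads: 1, 2, 3, 5, 7, 9.
Primary stress on the leftmost head = syllable 1.
Primary stress: syllable 1 → ˈdor.sup.re.da.lo.ba.pa:n.ne.ple:b.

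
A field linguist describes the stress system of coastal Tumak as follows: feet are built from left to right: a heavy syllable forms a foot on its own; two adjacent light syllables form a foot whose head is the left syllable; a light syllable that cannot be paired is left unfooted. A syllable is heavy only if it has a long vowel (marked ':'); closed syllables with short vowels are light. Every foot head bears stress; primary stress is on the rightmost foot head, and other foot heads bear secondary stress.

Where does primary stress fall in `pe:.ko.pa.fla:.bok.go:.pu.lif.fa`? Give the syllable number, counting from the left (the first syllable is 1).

Weights: 1 pe: H, 2 ko L, 3 pa L, 4 fla: H, 5 bok L, 6 go: H, 7 pu L, 8 lif L, 9 fa L.
Parse left to right (heavy = foot alone; LL = one foot; stranded L unfooted): (ˈpe:) (ˈko.pa) (ˈfla:) bok (ˈgo:) (ˈpu.lif) fa.
Foot heads: 1, 2, 4, 6, 7.
Primary stress on the rightmost head = syllable 7.
Primary stress: syllable 7 → pe:.ko.pa.fla:.bok.go:.ˈpu.lif.fa.

7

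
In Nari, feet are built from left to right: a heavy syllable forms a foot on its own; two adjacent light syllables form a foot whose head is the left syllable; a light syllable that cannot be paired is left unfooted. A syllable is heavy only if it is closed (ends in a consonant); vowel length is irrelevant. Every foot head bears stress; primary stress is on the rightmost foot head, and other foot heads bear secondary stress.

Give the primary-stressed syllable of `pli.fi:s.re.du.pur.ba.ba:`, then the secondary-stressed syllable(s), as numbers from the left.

Weights: 1 pli L, 2 fi:s H, 3 re L, 4 du L, 5 pur H, 6 ba L, 7 ba: L.
Parse left to right (heavy = foot alone; LL = one foot; stranded L unfooted): pli (ˈfi:s) (ˈre.du) (ˈpur) (ˈba.ba:).
Foot heads: 2, 3, 5, 6.
Primary stress on the rightmost head = syllable 6.
Secondary stress on 2, 3, 5: pli.ˌfi:s.ˌre.du.ˌpur.ˈba.ba:.

primary 6, secondary 2, 3, 5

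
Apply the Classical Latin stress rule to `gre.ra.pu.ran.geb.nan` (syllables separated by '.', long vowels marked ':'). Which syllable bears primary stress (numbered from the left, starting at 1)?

Classical Latin: stress the penult if heavy (long vowel or closed), else the antepenult.
Weights: 4 ran H, 5 geb H, 6 nan H.
The penult (syllable 5, geb) is heavy, so it takes stress.
Stress on syllable 5: gre.ra.pu.ran.ˈgeb.nan.

5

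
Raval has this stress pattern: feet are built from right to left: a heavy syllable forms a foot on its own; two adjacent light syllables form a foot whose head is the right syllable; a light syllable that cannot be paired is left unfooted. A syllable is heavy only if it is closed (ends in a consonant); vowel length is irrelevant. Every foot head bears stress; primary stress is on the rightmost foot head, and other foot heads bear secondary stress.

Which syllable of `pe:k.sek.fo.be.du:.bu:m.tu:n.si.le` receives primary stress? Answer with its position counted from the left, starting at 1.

Weights: 1 pe:k H, 2 sek H, 3 fo L, 4 be L, 5 du: L, 6 bu:m H, 7 tu:n H, 8 si L, 9 le L.
Parse right to left (heavy = foot alone; LL = one foot; stranded L unfooted): (ˈpe:k) (ˈsek) fo (be.ˈdu:) (ˈbu:m) (ˈtu:n) (si.ˈle).
Foot heads: 1, 2, 5, 6, 7, 9.
Primary stress on the rightmost head = syllable 9.
Primary stress: syllable 9 → pe:k.sek.fo.be.du:.bu:m.tu:n.si.ˈle.

9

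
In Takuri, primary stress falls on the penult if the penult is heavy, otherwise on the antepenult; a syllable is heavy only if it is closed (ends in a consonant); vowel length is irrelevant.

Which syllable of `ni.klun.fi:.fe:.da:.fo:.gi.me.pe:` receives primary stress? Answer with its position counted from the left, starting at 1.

7

Weights: 7 gi L, 8 me L, 9 pe: L.
The penult (syllable 8, me) is light, so stress falls on the antepenult (syllable 7, gi).
Primary stress: syllable 7 → ni.klun.fi:.fe:.da:.fo:.ˈgi.me.pe:.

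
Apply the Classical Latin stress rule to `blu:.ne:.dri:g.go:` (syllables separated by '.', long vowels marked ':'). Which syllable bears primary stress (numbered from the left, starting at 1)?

3

Classical Latin: stress the penult if heavy (long vowel or closed), else the antepenult.
Weights: 2 ne: H, 3 dri:g H, 4 go: H.
The penult (syllable 3, dri:g) is heavy, so it takes stress.
Stress on syllable 3: blu:.ne:.ˈdri:g.go:.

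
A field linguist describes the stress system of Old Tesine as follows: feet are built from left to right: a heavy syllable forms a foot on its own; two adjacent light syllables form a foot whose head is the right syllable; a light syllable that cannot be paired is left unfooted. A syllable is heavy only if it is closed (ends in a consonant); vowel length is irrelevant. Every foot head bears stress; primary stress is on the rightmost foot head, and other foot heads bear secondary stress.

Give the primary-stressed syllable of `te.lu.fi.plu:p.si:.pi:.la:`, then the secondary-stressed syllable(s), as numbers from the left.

primary 6, secondary 2, 4

Weights: 1 te L, 2 lu L, 3 fi L, 4 plu:p H, 5 si: L, 6 pi: L, 7 la: L.
Parse left to right (heavy = foot alone; LL = one foot; stranded L unfooted): (te.ˈlu) fi (ˈplu:p) (si:.ˈpi:) la:.
Foot heads: 2, 4, 6.
Primary stress on the rightmost head = syllable 6.
Secondary stress on 2, 4: te.ˌlu.fi.ˌplu:p.si:.ˈpi:.la:.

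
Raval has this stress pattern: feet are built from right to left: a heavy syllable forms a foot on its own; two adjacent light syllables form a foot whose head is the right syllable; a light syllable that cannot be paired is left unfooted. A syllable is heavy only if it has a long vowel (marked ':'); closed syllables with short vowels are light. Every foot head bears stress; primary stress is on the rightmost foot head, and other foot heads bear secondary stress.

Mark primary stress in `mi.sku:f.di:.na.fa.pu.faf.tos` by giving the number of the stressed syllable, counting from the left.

8

Weights: 1 mi L, 2 sku:f H, 3 di: H, 4 na L, 5 fa L, 6 pu L, 7 faf L, 8 tos L.
Parse right to left (heavy = foot alone; LL = one foot; stranded L unfooted): mi (ˈsku:f) (ˈdi:) na (fa.ˈpu) (faf.ˈtos).
Foot heads: 2, 3, 6, 8.
Primary stress on the rightmost head = syllable 8.
Primary stress: syllable 8 → mi.sku:f.di:.na.fa.pu.faf.ˈtos.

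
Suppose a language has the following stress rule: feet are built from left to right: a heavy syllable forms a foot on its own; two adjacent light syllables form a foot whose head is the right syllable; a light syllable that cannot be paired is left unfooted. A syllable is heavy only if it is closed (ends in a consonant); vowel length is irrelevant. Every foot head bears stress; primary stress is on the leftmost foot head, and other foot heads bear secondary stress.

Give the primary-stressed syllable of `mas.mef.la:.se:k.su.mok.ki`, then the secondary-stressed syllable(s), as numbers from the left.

primary 1, secondary 2, 4, 6

Weights: 1 mas H, 2 mef H, 3 la: L, 4 se:k H, 5 su L, 6 mok H, 7 ki L.
Parse left to right (heavy = foot alone; LL = one foot; stranded L unfooted): (ˈmas) (ˈmef) la: (ˈse:k) su (ˈmok) ki.
Foot heads: 1, 2, 4, 6.
Primary stress on the leftmost head = syllable 1.
Secondary stress on 2, 4, 6: ˈmas.ˌmef.la:.ˌse:k.su.ˌmok.ki.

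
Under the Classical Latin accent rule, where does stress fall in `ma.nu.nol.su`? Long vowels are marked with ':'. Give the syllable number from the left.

Classical Latin: stress the penult if heavy (long vowel or closed), else the antepenult.
Weights: 2 nu L, 3 nol H, 4 su L.
The penult (syllable 3, nol) is heavy, so it takes stress.
Stress on syllable 3: ma.nu.ˈnol.su.

3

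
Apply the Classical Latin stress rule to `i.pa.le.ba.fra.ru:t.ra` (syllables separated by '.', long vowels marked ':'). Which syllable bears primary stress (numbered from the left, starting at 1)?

6

Classical Latin: stress the penult if heavy (long vowel or closed), else the antepenult.
Weights: 5 fra L, 6 ru:t H, 7 ra L.
The penult (syllable 6, ru:t) is heavy, so it takes stress.
Stress on syllable 6: i.pa.le.ba.fra.ˈru:t.ra.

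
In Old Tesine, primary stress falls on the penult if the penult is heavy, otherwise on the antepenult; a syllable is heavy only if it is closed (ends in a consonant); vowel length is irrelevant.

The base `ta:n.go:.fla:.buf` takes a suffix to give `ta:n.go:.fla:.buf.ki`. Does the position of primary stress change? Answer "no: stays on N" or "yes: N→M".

Base `ta:n.go:.fla:.buf` (4 syllables):
  Weights: 2 go: L, 3 fla: L, 4 buf H.
  The penult (syllable 3, fla:) is light, so stress falls on the antepenult (syllable 2, go:).
  → primary stress on syllable 2.
Suffixed `ta:n.go:.fla:.buf.ki` (5 syllables):
  Weights: 3 fla: L, 4 buf H, 5 ki L.
  The penult (syllable 4, buf) is heavy, so it takes stress.
  → primary stress on syllable 4.

yes: 2→4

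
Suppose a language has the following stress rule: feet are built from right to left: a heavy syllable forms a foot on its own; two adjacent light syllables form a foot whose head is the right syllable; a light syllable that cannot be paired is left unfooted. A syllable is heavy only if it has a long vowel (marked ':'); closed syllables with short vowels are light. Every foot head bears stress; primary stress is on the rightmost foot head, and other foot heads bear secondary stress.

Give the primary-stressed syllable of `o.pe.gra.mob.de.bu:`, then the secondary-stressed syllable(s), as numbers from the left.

Weights: 1 o L, 2 pe L, 3 gra L, 4 mob L, 5 de L, 6 bu: H.
Parse right to left (heavy = foot alone; LL = one foot; stranded L unfooted): o (pe.ˈgra) (mob.ˈde) (ˈbu:).
Foot heads: 3, 5, 6.
Primary stress on the rightmost head = syllable 6.
Secondary stress on 3, 5: o.pe.ˌgra.mob.ˌde.ˈbu:.

primary 6, secondary 3, 5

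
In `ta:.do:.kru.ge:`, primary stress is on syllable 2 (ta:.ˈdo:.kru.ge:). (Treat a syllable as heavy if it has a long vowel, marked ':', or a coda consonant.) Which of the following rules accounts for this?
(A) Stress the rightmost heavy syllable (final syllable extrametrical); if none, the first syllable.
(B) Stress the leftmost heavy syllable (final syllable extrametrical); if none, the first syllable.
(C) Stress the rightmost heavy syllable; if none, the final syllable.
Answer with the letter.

A

Rule A → syllable 2 ✓.
Rule B → syllable 1 (observed: 2).
Rule C → syllable 4 (observed: 2).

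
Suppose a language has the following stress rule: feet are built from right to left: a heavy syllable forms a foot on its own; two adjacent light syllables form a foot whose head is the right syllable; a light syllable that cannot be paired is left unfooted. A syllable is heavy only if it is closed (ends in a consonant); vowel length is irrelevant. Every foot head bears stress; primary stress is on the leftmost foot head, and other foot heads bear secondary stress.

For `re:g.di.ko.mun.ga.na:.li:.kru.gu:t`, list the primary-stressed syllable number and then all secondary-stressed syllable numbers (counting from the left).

Weights: 1 re:g H, 2 di L, 3 ko L, 4 mun H, 5 ga L, 6 na: L, 7 li: L, 8 kru L, 9 gu:t H.
Parse right to left (heavy = foot alone; LL = one foot; stranded L unfooted): (ˈre:g) (di.ˈko) (ˈmun) (ga.ˈna:) (li:.ˈkru) (ˈgu:t).
Foot heads: 1, 3, 4, 6, 8, 9.
Primary stress on the leftmost head = syllable 1.
Secondary stress on 3, 4, 6, 8, 9: ˈre:g.di.ˌko.ˌmun.ga.ˌna:.li:.ˌkru.ˌgu:t.

primary 1, secondary 3, 4, 6, 8, 9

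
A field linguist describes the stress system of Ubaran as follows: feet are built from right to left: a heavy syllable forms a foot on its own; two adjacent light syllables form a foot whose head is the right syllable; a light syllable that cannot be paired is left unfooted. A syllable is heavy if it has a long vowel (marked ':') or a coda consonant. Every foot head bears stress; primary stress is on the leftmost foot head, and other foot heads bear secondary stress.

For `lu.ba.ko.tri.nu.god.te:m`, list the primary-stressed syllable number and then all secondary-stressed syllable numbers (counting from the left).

Weights: 1 lu L, 2 ba L, 3 ko L, 4 tri L, 5 nu L, 6 god H, 7 te:m H.
Parse right to left (heavy = foot alone; LL = one foot; stranded L unfooted): lu (ba.ˈko) (tri.ˈnu) (ˈgod) (ˈte:m).
Foot heads: 3, 5, 6, 7.
Primary stress on the leftmost head = syllable 3.
Secondary stress on 5, 6, 7: lu.ba.ˈko.tri.ˌnu.ˌgod.ˌte:m.

primary 3, secondary 5, 6, 7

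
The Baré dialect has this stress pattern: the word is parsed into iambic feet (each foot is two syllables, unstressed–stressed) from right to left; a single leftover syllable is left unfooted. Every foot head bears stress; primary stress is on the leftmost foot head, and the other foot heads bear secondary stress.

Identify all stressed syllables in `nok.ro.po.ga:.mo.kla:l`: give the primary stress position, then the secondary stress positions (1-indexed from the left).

Parse right to left into iambic (σˈσ) feet: (nok.ˈro) (po.ˈga:) (mo.ˈkla:l).
Foot heads (stressed positions): 2, 4, 6.
End Rule Leftmost: primary stress on the leftmost head = syllable 2.
Secondary stress on 4, 6: nok.ˈro.po.ˌga:.mo.ˌkla:l.

primary 2, secondary 4, 6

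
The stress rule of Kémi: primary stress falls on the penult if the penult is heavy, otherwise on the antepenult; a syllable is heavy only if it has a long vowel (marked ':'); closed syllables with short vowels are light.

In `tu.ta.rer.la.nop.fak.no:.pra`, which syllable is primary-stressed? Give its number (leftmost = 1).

Weights: 6 fak L, 7 no: H, 8 pra L.
The penult (syllable 7, no:) is heavy, so it takes stress.
Primary stress: syllable 7 → tu.ta.rer.la.nop.fak.ˈno:.pra.

7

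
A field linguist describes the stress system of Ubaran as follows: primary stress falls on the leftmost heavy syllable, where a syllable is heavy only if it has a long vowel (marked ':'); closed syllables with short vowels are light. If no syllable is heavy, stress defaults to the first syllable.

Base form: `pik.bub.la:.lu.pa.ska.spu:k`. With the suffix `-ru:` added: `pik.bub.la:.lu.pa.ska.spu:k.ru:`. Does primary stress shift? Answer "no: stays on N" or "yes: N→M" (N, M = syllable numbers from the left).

no: stays on 3

Base `pik.bub.la:.lu.pa.ska.spu:k` (7 syllables):
  Weights: 1 pik L, 2 bub L, 3 la: H, 4 lu L, 5 pa L, 6 ska L, 7 spu:k H.
  Heavy syllables in the domain: 3, 7. The leftmost is syllable 3 (la:).
  → primary stress on syllable 3.
Suffixed `pik.bub.la:.lu.pa.ska.spu:k.ru:` (8 syllables):
  Weights: 1 pik L, 2 bub L, 3 la: H, 4 lu L, 5 pa L, 6 ska L, 7 spu:k H, 8 ru: H.
  Heavy syllables in the domain: 3, 7, 8. The leftmost is syllable 3 (la:).
  → primary stress on syllable 3.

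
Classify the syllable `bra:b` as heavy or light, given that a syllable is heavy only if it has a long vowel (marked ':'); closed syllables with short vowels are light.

heavy

`bra:b`: long vowel, closed (coda /b/). Long vowel → heavy.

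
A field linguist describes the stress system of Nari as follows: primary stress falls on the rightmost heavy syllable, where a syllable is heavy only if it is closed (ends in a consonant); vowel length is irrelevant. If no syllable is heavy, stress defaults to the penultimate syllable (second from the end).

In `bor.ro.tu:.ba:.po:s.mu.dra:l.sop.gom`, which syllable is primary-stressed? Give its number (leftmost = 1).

Weights: 1 bor H, 2 ro L, 3 tu: L, 4 ba: L, 5 po:s H, 6 mu L, 7 dra:l H, 8 sop H, 9 gom H.
Heavy syllables in the domain: 1, 5, 7, 8, 9. The rightmost is syllable 9 (gom).
Primary stress: syllable 9 → bor.ro.tu:.ba:.po:s.mu.dra:l.sop.ˈgom.

9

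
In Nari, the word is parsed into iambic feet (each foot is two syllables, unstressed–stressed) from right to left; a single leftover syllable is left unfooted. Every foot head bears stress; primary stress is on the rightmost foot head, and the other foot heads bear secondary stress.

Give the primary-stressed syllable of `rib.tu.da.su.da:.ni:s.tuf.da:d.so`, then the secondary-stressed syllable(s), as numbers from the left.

Parse right to left into iambic (σˈσ) feet: rib (tu.ˈda) (su.ˈda:) (ni:s.ˈtuf) (da:d.ˈso). Syllable 1 is left unfooted.
Foot heads (stressed positions): 3, 5, 7, 9.
End Rule Rightmost: primary stress on the rightmost head = syllable 9.
Secondary stress on 3, 5, 7: rib.tu.ˌda.su.ˌda:.ni:s.ˌtuf.da:d.ˈso.

primary 9, secondary 3, 5, 7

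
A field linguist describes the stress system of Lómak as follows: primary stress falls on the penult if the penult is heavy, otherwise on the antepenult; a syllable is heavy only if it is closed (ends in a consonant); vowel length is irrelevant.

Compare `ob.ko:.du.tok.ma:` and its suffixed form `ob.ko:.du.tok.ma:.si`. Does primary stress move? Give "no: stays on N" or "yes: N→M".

no: stays on 4

Base `ob.ko:.du.tok.ma:` (5 syllables):
  Weights: 3 du L, 4 tok H, 5 ma: L.
  The penult (syllable 4, tok) is heavy, so it takes stress.
  → primary stress on syllable 4.
Suffixed `ob.ko:.du.tok.ma:.si` (6 syllables):
  Weights: 4 tok H, 5 ma: L, 6 si L.
  The penult (syllable 5, ma:) is light, so stress falls on the antepenult (syllable 4, tok).
  → primary stress on syllable 4.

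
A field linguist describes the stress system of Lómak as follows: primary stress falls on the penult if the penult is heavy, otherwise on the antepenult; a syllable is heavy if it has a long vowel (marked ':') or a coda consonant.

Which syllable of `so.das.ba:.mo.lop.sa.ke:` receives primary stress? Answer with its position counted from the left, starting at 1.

Weights: 5 lop H, 6 sa L, 7 ke: H.
The penult (syllable 6, sa) is light, so stress falls on the antepenult (syllable 5, lop).
Primary stress: syllable 5 → so.das.ba:.mo.ˈlop.sa.ke:.

5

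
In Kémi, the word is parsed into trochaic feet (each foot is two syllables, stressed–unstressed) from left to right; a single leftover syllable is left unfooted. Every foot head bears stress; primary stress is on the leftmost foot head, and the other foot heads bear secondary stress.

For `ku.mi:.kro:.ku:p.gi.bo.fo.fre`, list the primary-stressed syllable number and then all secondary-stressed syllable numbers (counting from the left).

primary 1, secondary 3, 5, 7

Parse left to right into trochaic (ˈσσ) feet: (ˈku.mi:) (ˈkro:.ku:p) (ˈgi.bo) (ˈfo.fre).
Foot heads (stressed positions): 1, 3, 5, 7.
End Rule Leftmost: primary stress on the leftmost head = syllable 1.
Secondary stress on 3, 5, 7: ˈku.mi:.ˌkro:.ku:p.ˌgi.bo.ˌfo.fre.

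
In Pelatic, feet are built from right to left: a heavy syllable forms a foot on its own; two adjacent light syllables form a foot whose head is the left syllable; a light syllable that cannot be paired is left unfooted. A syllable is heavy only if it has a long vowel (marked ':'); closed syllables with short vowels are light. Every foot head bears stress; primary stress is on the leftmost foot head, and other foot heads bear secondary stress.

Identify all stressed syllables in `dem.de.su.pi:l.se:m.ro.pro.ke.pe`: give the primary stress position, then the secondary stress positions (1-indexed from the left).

Weights: 1 dem L, 2 de L, 3 su L, 4 pi:l H, 5 se:m H, 6 ro L, 7 pro L, 8 ke L, 9 pe L.
Parse right to left (heavy = foot alone; LL = one foot; stranded L unfooted): dem (ˈde.su) (ˈpi:l) (ˈse:m) (ˈro.pro) (ˈke.pe).
Foot heads: 2, 4, 5, 6, 8.
Primary stress on the leftmost head = syllable 2.
Secondary stress on 4, 5, 6, 8: dem.ˈde.su.ˌpi:l.ˌse:m.ˌro.pro.ˌke.pe.

primary 2, secondary 4, 5, 6, 8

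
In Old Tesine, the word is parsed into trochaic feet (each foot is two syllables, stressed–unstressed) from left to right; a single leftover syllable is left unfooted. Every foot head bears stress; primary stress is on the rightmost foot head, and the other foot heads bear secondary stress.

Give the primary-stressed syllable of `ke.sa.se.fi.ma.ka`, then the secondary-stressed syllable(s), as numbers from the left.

primary 5, secondary 1, 3

Parse left to right into trochaic (ˈσσ) feet: (ˈke.sa) (ˈse.fi) (ˈma.ka).
Foot heads (stressed positions): 1, 3, 5.
End Rule Rightmost: primary stress on the rightmost head = syllable 5.
Secondary stress on 1, 3: ˌke.sa.ˌse.fi.ˈma.ka.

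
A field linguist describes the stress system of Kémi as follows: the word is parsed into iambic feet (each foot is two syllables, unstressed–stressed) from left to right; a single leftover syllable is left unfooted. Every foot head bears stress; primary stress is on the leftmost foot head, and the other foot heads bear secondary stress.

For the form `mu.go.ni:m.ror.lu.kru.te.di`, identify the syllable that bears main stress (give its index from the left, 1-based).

2

Parse left to right into iambic (σˈσ) feet: (mu.ˈgo) (ni:m.ˈror) (lu.ˈkru) (te.ˈdi).
Foot heads (stressed positions): 2, 4, 6, 8.
End Rule Leftmost: primary stress on the leftmost head = syllable 2.
Primary stress: syllable 2 → mu.ˈgo.ni:m.ror.lu.kru.te.di.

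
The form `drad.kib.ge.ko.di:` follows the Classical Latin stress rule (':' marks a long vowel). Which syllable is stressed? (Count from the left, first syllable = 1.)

3

Classical Latin: stress the penult if heavy (long vowel or closed), else the antepenult.
Weights: 3 ge L, 4 ko L, 5 di: H.
The penult (syllable 4, ko) is light, so stress falls on the antepenult (syllable 3, ge).
Stress on syllable 3: drad.kib.ˈge.ko.di:.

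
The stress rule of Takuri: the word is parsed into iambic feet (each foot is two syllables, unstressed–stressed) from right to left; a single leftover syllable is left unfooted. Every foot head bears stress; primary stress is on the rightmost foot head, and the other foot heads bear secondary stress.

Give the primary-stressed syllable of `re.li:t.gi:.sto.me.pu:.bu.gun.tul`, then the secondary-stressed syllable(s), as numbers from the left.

Parse right to left into iambic (σˈσ) feet: re (li:t.ˈgi:) (sto.ˈme) (pu:.ˈbu) (gun.ˈtul). Syllable 1 is left unfooted.
Foot heads (stressed positions): 3, 5, 7, 9.
End Rule Rightmost: primary stress on the rightmost head = syllable 9.
Secondary stress on 3, 5, 7: re.li:t.ˌgi:.sto.ˌme.pu:.ˌbu.gun.ˈtul.

primary 9, secondary 3, 5, 7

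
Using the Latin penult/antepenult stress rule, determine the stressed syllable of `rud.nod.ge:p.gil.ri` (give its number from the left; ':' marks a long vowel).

Classical Latin: stress the penult if heavy (long vowel or closed), else the antepenult.
Weights: 3 ge:p H, 4 gil H, 5 ri L.
The penult (syllable 4, gil) is heavy, so it takes stress.
Stress on syllable 4: rud.nod.ge:p.ˈgil.ri.

4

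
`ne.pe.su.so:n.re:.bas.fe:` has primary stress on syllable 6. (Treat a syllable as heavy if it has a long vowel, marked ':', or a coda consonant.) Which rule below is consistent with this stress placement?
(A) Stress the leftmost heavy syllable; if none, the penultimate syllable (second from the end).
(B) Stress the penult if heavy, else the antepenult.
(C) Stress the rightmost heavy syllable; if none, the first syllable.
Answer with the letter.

Rule A → syllable 4 (observed: 6).
Rule B → syllable 6 ✓.
Rule C → syllable 7 (observed: 6).

B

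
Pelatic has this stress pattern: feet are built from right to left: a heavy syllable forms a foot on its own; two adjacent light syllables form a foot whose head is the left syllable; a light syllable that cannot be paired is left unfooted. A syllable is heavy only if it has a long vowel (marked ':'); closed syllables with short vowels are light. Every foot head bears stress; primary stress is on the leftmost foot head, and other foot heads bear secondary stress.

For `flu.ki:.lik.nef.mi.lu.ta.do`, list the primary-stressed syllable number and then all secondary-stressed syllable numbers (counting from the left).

Weights: 1 flu L, 2 ki: H, 3 lik L, 4 nef L, 5 mi L, 6 lu L, 7 ta L, 8 do L.
Parse right to left (heavy = foot alone; LL = one foot; stranded L unfooted): flu (ˈki:) (ˈlik.nef) (ˈmi.lu) (ˈta.do).
Foot heads: 2, 3, 5, 7.
Primary stress on the leftmost head = syllable 2.
Secondary stress on 3, 5, 7: flu.ˈki:.ˌlik.nef.ˌmi.lu.ˌta.do.

primary 2, secondary 3, 5, 7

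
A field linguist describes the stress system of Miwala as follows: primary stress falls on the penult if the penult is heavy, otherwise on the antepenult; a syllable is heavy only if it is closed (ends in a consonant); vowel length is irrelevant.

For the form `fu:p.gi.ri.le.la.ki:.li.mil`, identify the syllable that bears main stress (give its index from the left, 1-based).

Weights: 6 ki: L, 7 li L, 8 mil H.
The penult (syllable 7, li) is light, so stress falls on the antepenult (syllable 6, ki:).
Primary stress: syllable 6 → fu:p.gi.ri.le.la.ˈki:.li.mil.

6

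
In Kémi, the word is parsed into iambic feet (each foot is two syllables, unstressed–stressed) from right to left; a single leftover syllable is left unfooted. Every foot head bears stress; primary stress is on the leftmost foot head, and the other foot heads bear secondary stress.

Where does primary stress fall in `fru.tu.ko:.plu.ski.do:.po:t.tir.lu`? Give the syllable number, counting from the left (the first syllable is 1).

3

Parse right to left into iambic (σˈσ) feet: fru (tu.ˈko:) (plu.ˈski) (do:.ˈpo:t) (tir.ˈlu). Syllable 1 is left unfooted.
Foot heads (stressed positions): 3, 5, 7, 9.
End Rule Leftmost: primary stress on the leftmost head = syllable 3.
Primary stress: syllable 3 → fru.tu.ˈko:.plu.ski.do:.po:t.tir.lu.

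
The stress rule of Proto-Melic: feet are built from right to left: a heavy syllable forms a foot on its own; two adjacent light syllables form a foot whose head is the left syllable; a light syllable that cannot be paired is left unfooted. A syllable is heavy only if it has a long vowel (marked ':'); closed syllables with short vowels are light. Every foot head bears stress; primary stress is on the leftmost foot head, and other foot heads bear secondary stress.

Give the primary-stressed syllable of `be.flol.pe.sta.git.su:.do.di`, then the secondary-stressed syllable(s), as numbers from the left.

primary 2, secondary 4, 6, 7

Weights: 1 be L, 2 flol L, 3 pe L, 4 sta L, 5 git L, 6 su: H, 7 do L, 8 di L.
Parse right to left (heavy = foot alone; LL = one foot; stranded L unfooted): be (ˈflol.pe) (ˈsta.git) (ˈsu:) (ˈdo.di).
Foot heads: 2, 4, 6, 7.
Primary stress on the leftmost head = syllable 2.
Secondary stress on 4, 6, 7: be.ˈflol.pe.ˌsta.git.ˌsu:.ˌdo.di.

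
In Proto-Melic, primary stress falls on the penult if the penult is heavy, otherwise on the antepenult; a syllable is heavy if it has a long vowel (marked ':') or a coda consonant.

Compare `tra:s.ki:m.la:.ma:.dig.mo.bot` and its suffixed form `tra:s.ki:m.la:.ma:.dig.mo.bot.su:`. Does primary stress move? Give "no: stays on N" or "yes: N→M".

Base `tra:s.ki:m.la:.ma:.dig.mo.bot` (7 syllables):
  Weights: 5 dig H, 6 mo L, 7 bot H.
  The penult (syllable 6, mo) is light, so stress falls on the antepenult (syllable 5, dig).
  → primary stress on syllable 5.
Suffixed `tra:s.ki:m.la:.ma:.dig.mo.bot.su:` (8 syllables):
  Weights: 6 mo L, 7 bot H, 8 su: H.
  The penult (syllable 7, bot) is heavy, so it takes stress.
  → primary stress on syllable 7.

yes: 5→7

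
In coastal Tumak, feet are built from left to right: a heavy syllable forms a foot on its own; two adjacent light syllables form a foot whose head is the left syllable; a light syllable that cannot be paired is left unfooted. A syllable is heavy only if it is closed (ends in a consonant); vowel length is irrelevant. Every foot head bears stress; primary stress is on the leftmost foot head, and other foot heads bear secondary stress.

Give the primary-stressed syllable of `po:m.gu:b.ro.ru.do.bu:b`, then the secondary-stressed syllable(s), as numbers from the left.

Weights: 1 po:m H, 2 gu:b H, 3 ro L, 4 ru L, 5 do L, 6 bu:b H.
Parse left to right (heavy = foot alone; LL = one foot; stranded L unfooted): (ˈpo:m) (ˈgu:b) (ˈro.ru) do (ˈbu:b).
Foot heads: 1, 2, 3, 6.
Primary stress on the leftmost head = syllable 1.
Secondary stress on 2, 3, 6: ˈpo:m.ˌgu:b.ˌro.ru.do.ˌbu:b.

primary 1, secondary 2, 3, 6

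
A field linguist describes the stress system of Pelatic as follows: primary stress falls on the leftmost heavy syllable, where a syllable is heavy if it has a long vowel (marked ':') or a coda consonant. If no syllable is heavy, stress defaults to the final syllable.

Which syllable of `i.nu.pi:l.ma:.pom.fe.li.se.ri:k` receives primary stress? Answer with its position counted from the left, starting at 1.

3

Weights: 1 i L, 2 nu L, 3 pi:l H, 4 ma: H, 5 pom H, 6 fe L, 7 li L, 8 se L, 9 ri:k H.
Heavy syllables in the domain: 3, 4, 5, 9. The leftmost is syllable 3 (pi:l).
Primary stress: syllable 3 → i.nu.ˈpi:l.ma:.pom.fe.li.se.ri:k.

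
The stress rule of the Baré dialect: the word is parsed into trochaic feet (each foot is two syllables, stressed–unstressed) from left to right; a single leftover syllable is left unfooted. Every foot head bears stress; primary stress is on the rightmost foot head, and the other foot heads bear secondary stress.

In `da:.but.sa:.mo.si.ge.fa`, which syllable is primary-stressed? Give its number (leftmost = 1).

Parse left to right into trochaic (ˈσσ) feet: (ˈda:.but) (ˈsa:.mo) (ˈsi.ge) fa. Syllable 7 is left unfooted.
Foot heads (stressed positions): 1, 3, 5.
End Rule Rightmost: primary stress on the rightmost head = syllable 5.
Primary stress: syllable 5 → da:.but.sa:.mo.ˈsi.ge.fa.

5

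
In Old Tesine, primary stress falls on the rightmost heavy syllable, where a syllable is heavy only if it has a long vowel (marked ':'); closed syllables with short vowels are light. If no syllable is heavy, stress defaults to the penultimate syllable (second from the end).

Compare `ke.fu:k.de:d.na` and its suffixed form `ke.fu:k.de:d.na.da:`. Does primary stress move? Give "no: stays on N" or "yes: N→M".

Base `ke.fu:k.de:d.na` (4 syllables):
  Weights: 1 ke L, 2 fu:k H, 3 de:d H, 4 na L.
  Heavy syllables in the domain: 2, 3. The rightmost is syllable 3 (de:d).
  → primary stress on syllable 3.
Suffixed `ke.fu:k.de:d.na.da:` (5 syllables):
  Weights: 1 ke L, 2 fu:k H, 3 de:d H, 4 na L, 5 da: H.
  Heavy syllables in the domain: 2, 3, 5. The rightmost is syllable 5 (da:).
  → primary stress on syllable 5.

yes: 3→5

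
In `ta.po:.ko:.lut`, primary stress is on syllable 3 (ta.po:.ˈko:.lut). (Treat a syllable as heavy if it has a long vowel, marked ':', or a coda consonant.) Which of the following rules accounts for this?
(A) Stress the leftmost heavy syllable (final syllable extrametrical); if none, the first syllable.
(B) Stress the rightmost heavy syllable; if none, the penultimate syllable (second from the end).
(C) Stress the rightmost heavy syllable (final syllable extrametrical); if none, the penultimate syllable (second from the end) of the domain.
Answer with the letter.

Rule A → syllable 2 (observed: 3).
Rule B → syllable 4 (observed: 3).
Rule C → syllable 3 ✓.

C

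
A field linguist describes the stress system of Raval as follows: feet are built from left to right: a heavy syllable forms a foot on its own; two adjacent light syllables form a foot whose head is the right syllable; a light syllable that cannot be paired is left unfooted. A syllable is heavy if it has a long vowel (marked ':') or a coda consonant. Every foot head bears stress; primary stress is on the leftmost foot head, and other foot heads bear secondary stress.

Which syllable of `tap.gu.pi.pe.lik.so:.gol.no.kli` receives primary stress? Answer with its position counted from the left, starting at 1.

Weights: 1 tap H, 2 gu L, 3 pi L, 4 pe L, 5 lik H, 6 so: H, 7 gol H, 8 no L, 9 kli L.
Parse left to right (heavy = foot alone; LL = one foot; stranded L unfooted): (ˈtap) (gu.ˈpi) pe (ˈlik) (ˈso:) (ˈgol) (no.ˈkli).
Foot heads: 1, 3, 5, 6, 7, 9.
Primary stress on the leftmost head = syllable 1.
Primary stress: syllable 1 → ˈtap.gu.pi.pe.lik.so:.gol.no.kli.

1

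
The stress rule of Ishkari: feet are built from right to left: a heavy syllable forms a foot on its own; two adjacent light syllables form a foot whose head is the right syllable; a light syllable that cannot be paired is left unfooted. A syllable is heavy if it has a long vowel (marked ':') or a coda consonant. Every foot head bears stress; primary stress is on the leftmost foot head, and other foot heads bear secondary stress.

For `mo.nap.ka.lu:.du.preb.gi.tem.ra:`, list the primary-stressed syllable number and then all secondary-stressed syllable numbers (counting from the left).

Weights: 1 mo L, 2 nap H, 3 ka L, 4 lu: H, 5 du L, 6 preb H, 7 gi L, 8 tem H, 9 ra: H.
Parse right to left (heavy = foot alone; LL = one foot; stranded L unfooted): mo (ˈnap) ka (ˈlu:) du (ˈpreb) gi (ˈtem) (ˈra:).
Foot heads: 2, 4, 6, 8, 9.
Primary stress on the leftmost head = syllable 2.
Secondary stress on 4, 6, 8, 9: mo.ˈnap.ka.ˌlu:.du.ˌpreb.gi.ˌtem.ˌra:.

primary 2, secondary 4, 6, 8, 9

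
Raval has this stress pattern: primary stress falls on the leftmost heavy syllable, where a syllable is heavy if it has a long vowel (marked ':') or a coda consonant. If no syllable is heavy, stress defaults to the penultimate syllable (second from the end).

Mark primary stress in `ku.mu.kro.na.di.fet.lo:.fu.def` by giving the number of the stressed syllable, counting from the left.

Weights: 1 ku L, 2 mu L, 3 kro L, 4 na L, 5 di L, 6 fet H, 7 lo: H, 8 fu L, 9 def H.
Heavy syllables in the domain: 6, 7, 9. The leftmost is syllable 6 (fet).
Primary stress: syllable 6 → ku.mu.kro.na.di.ˈfet.lo:.fu.def.

6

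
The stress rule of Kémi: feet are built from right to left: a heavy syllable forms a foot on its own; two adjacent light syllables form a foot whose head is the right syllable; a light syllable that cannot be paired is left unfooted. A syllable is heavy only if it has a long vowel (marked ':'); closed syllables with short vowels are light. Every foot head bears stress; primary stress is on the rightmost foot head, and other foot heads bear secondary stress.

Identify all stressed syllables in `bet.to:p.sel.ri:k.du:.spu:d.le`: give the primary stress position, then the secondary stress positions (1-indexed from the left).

Weights: 1 bet L, 2 to:p H, 3 sel L, 4 ri:k H, 5 du: H, 6 spu:d H, 7 le L.
Parse right to left (heavy = foot alone; LL = one foot; stranded L unfooted): bet (ˈto:p) sel (ˈri:k) (ˈdu:) (ˈspu:d) le.
Foot heads: 2, 4, 5, 6.
Primary stress on the rightmost head = syllable 6.
Secondary stress on 2, 4, 5: bet.ˌto:p.sel.ˌri:k.ˌdu:.ˈspu:d.le.

primary 6, secondary 2, 4, 5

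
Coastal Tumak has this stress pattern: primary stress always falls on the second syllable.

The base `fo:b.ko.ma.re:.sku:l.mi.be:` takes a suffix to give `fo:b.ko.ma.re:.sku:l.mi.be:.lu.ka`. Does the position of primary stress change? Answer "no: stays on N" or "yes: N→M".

no: stays on 2

Base `fo:b.ko.ma.re:.sku:l.mi.be:` (7 syllables):
  The word has 7 syllables; the second syllable is syllable 2 (ko).
  → primary stress on syllable 2.
Suffixed `fo:b.ko.ma.re:.sku:l.mi.be:.lu.ka` (9 syllables):
  The word has 9 syllables; the second syllable is syllable 2 (ko).
  → primary stress on syllable 2.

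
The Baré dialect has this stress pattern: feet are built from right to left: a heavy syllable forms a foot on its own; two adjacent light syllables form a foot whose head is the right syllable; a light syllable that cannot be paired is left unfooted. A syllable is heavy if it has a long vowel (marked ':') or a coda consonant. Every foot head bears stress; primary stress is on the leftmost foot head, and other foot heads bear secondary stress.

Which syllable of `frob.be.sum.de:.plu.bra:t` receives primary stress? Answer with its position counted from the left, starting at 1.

1

Weights: 1 frob H, 2 be L, 3 sum H, 4 de: H, 5 plu L, 6 bra:t H.
Parse right to left (heavy = foot alone; LL = one foot; stranded L unfooted): (ˈfrob) be (ˈsum) (ˈde:) plu (ˈbra:t).
Foot heads: 1, 3, 4, 6.
Primary stress on the leftmost head = syllable 1.
Primary stress: syllable 1 → ˈfrob.be.sum.de:.plu.bra:t.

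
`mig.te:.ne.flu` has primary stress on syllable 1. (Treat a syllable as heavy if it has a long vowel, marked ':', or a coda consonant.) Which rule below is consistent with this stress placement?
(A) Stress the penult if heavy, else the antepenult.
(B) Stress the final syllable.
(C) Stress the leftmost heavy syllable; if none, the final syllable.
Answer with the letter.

C

Rule A → syllable 2 (observed: 1).
Rule B → syllable 4 (observed: 1).
Rule C → syllable 1 ✓.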